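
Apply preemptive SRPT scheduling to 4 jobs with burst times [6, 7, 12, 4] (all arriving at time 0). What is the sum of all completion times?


Since all jobs arrive at t=0, SRPT equals SPT ordering.
SPT order: [4, 6, 7, 12]
Completion times:
  Job 1: p=4, C=4
  Job 2: p=6, C=10
  Job 3: p=7, C=17
  Job 4: p=12, C=29
Total completion time = 4 + 10 + 17 + 29 = 60

60


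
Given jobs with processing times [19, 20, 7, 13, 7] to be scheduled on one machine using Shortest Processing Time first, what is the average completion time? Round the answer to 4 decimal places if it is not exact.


Sort jobs by processing time (SPT order): [7, 7, 13, 19, 20]
Compute completion times sequentially:
  Job 1: processing = 7, completes at 7
  Job 2: processing = 7, completes at 14
  Job 3: processing = 13, completes at 27
  Job 4: processing = 19, completes at 46
  Job 5: processing = 20, completes at 66
Sum of completion times = 160
Average completion time = 160/5 = 32.0

32.0


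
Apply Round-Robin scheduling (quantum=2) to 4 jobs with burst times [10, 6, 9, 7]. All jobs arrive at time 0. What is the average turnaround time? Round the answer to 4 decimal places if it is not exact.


Time quantum = 2
Execution trace:
  J1 runs 2 units, time = 2
  J2 runs 2 units, time = 4
  J3 runs 2 units, time = 6
  J4 runs 2 units, time = 8
  J1 runs 2 units, time = 10
  J2 runs 2 units, time = 12
  J3 runs 2 units, time = 14
  J4 runs 2 units, time = 16
  J1 runs 2 units, time = 18
  J2 runs 2 units, time = 20
  J3 runs 2 units, time = 22
  J4 runs 2 units, time = 24
  J1 runs 2 units, time = 26
  J3 runs 2 units, time = 28
  J4 runs 1 units, time = 29
  J1 runs 2 units, time = 31
  J3 runs 1 units, time = 32
Finish times: [31, 20, 32, 29]
Average turnaround = 112/4 = 28.0

28.0


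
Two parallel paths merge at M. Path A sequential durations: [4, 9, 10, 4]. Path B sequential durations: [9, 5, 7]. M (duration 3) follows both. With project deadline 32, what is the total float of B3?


Forward pass: ES(B3) = sum of predecessors on chain B = 14
EF = ES + duration = 14 + 7 = 21
Backward pass: LF(M) = deadline = 32; LS(M) = 32 - 3 = 29
LF(B3) = LS(M) - sum(successors on chain B) = 29 - 0 = 29
LS = LF - duration = 29 - 7 = 22
Total float = LS - ES = 22 - 14 = 8

8


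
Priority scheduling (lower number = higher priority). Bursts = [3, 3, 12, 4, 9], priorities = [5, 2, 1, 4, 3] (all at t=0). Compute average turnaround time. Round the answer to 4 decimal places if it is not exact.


Sort by priority (ascending = highest first):
Order: [(1, 12), (2, 3), (3, 9), (4, 4), (5, 3)]
Completion times:
  Priority 1, burst=12, C=12
  Priority 2, burst=3, C=15
  Priority 3, burst=9, C=24
  Priority 4, burst=4, C=28
  Priority 5, burst=3, C=31
Average turnaround = 110/5 = 22.0

22.0


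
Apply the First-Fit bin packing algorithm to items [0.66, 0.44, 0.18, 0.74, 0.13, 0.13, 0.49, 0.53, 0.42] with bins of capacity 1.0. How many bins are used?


Place items sequentially using First-Fit:
  Item 0.66 -> new Bin 1
  Item 0.44 -> new Bin 2
  Item 0.18 -> Bin 1 (now 0.84)
  Item 0.74 -> new Bin 3
  Item 0.13 -> Bin 1 (now 0.97)
  Item 0.13 -> Bin 2 (now 0.57)
  Item 0.49 -> new Bin 4
  Item 0.53 -> new Bin 5
  Item 0.42 -> Bin 2 (now 0.99)
Total bins used = 5

5


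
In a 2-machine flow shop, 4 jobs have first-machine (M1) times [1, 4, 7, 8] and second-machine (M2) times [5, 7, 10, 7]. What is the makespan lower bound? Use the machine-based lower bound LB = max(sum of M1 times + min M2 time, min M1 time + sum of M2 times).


LB1 = sum(M1 times) + min(M2 times) = 20 + 5 = 25
LB2 = min(M1 times) + sum(M2 times) = 1 + 29 = 30
Lower bound = max(LB1, LB2) = max(25, 30) = 30

30


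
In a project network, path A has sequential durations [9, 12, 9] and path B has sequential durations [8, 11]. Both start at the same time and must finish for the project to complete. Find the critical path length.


Path A total = 9 + 12 + 9 = 30
Path B total = 8 + 11 = 19
Critical path = longest path = max(30, 19) = 30

30


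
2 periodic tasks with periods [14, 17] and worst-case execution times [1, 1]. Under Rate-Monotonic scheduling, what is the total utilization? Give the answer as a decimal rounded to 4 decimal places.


Compute individual utilizations (exact fractions):
  Task 1: C/T = 1/14 (approx. 0.0714)
  Task 2: C/T = 1/17 (approx. 0.0588)
Total utilization U = 1/14 + 1/17 = 31/238
Rounded to 4 decimal places: U = 0.1303
RM (Liu & Layland) bound for 2 tasks = 0.828427; compare with U = 31/238 (approx. 0.130252)
U <= bound, so schedulable by RM sufficient condition.

0.1303


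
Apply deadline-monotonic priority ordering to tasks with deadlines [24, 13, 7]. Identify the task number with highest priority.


Sort tasks by relative deadline (ascending):
  Task 3: deadline = 7
  Task 2: deadline = 13
  Task 1: deadline = 24
Priority order (highest first): [3, 2, 1]
Highest priority task = 3

3


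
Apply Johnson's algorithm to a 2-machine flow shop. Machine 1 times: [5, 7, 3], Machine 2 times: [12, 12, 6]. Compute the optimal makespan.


Apply Johnson's rule:
  Group 1 (a <= b): [(3, 3, 6), (1, 5, 12), (2, 7, 12)]
  Group 2 (a > b): []
Optimal job order: [3, 1, 2]
Schedule:
  Job 3: M1 done at 3, M2 done at 9
  Job 1: M1 done at 8, M2 done at 21
  Job 2: M1 done at 15, M2 done at 33
Makespan = 33

33


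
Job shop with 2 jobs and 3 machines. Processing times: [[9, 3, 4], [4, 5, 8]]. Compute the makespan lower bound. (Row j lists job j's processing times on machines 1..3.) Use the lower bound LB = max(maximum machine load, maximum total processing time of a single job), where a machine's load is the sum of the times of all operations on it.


Machine loads:
  Machine 1: 9 + 4 = 13
  Machine 2: 3 + 5 = 8
  Machine 3: 4 + 8 = 12
Max machine load = 13
Job totals:
  Job 1: 16
  Job 2: 17
Max job total = 17
Lower bound = max(13, 17) = 17

17


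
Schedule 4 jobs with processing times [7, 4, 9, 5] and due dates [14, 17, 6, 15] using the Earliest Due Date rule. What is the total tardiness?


Sort by due date (EDD order): [(9, 6), (7, 14), (5, 15), (4, 17)]
Compute completion times and tardiness:
  Job 1: p=9, d=6, C=9, tardiness=max(0,9-6)=3
  Job 2: p=7, d=14, C=16, tardiness=max(0,16-14)=2
  Job 3: p=5, d=15, C=21, tardiness=max(0,21-15)=6
  Job 4: p=4, d=17, C=25, tardiness=max(0,25-17)=8
Total tardiness = 19

19


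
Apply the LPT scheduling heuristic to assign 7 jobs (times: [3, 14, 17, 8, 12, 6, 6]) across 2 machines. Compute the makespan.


Sort jobs in decreasing order (LPT): [17, 14, 12, 8, 6, 6, 3]
Assign each job to the least loaded machine:
  Machine 1: jobs [17, 8, 6, 3], load = 34
  Machine 2: jobs [14, 12, 6], load = 32
Makespan = max load = 34

34


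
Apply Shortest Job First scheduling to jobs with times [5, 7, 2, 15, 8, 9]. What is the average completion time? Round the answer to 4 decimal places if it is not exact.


SJF order (ascending): [2, 5, 7, 8, 9, 15]
Completion times:
  Job 1: burst=2, C=2
  Job 2: burst=5, C=7
  Job 3: burst=7, C=14
  Job 4: burst=8, C=22
  Job 5: burst=9, C=31
  Job 6: burst=15, C=46
Average completion = 122/6 = 20.3333

20.3333


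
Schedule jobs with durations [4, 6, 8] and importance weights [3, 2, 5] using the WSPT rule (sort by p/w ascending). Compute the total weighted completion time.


Compute p/w ratios and sort ascending (WSPT): [(4, 3), (8, 5), (6, 2)]
Compute weighted completion times:
  Job (p=4,w=3): C=4, w*C=3*4=12
  Job (p=8,w=5): C=12, w*C=5*12=60
  Job (p=6,w=2): C=18, w*C=2*18=36
Total weighted completion time = 108

108


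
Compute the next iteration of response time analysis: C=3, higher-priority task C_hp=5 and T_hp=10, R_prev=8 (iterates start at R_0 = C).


R_next = C + ceil(R_prev / T_hp) * C_hp
ceil(8 / 10) = ceil(0.8) = 1
Interference = 1 * 5 = 5
R_next = 3 + 5 = 8
R_next = R_prev, so the iteration has converged (response time = 8).

8


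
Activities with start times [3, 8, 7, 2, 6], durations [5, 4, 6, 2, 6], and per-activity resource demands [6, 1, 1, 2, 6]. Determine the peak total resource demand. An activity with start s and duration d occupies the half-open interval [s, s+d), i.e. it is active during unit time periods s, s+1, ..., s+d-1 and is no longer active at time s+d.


Each activity i is active on [start_i, start_i + duration_i).
Compute total resource usage per time slot:
  t=0: active resources = [], total = 0
  t=1: active resources = [], total = 0
  t=2: active resources = [2], total = 2
  t=3: active resources = [6, 2], total = 8
  t=4: active resources = [6], total = 6
  t=5: active resources = [6], total = 6
  t=6: active resources = [6, 6], total = 12
  t=7: active resources = [6, 1, 6], total = 13
  t=8: active resources = [1, 1, 6], total = 8
  t=9: active resources = [1, 1, 6], total = 8
  t=10: active resources = [1, 1, 6], total = 8
  t=11: active resources = [1, 1, 6], total = 8
  t=12: active resources = [1], total = 1
Peak resource demand = 13

13


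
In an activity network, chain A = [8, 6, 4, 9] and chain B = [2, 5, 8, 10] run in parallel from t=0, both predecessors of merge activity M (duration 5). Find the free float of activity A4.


ES(A4) = sum of predecessors on chain A = 18
EF(A4) = ES + duration = 18 + 9 = 27
Successor of A4 is M. ES(M) = max(sum(A), sum(B)) = max(27, 25) = 27
Free float = ES(successor) - EF(current) = 27 - 27 = 0

0


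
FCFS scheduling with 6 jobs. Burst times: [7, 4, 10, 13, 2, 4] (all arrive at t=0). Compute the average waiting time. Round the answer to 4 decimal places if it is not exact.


FCFS order (as given): [7, 4, 10, 13, 2, 4]
Waiting times:
  Job 1: wait = 0
  Job 2: wait = 7
  Job 3: wait = 11
  Job 4: wait = 21
  Job 5: wait = 34
  Job 6: wait = 36
Sum of waiting times = 109
Average waiting time = 109/6 = 18.1667

18.1667


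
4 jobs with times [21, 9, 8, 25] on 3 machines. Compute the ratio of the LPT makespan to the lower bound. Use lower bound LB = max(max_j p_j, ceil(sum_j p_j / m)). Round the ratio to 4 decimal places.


LPT order: [25, 21, 9, 8]
Machine loads after assignment: [25, 21, 17]
LPT makespan = 25
Lower bound = max(max_job, ceil(total/3)) = max(25, 21) = 25
Ratio = 25 / 25 = 1.0

1.0


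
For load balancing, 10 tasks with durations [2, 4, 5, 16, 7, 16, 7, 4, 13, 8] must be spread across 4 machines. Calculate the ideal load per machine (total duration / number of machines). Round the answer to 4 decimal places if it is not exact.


Total processing time = 2 + 4 + 5 + 16 + 7 + 16 + 7 + 4 + 13 + 8 = 82
Number of machines = 4
Ideal balanced load = 82 / 4 = 20.5

20.5


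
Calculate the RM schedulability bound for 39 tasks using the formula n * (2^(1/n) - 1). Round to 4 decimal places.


Compute 2^(1/39) = 1.0179318843
Subtract 1: 1.0179318843 - 1 = 0.0179318843
Multiply by n: 39 * 0.0179318843 = 0.6993434877
Round to 4 dp: 0.6993

0.6993


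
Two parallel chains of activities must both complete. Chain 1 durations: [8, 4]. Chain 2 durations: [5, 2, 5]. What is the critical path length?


Path A total = 8 + 4 = 12
Path B total = 5 + 2 + 5 = 12
Critical path = longest path = max(12, 12) = 12

12


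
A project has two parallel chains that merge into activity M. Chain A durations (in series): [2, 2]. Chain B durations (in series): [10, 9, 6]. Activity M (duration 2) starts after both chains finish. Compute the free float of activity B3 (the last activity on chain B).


ES(B3) = sum of predecessors on chain B = 19
EF(B3) = ES + duration = 19 + 6 = 25
Successor of B3 is M. ES(M) = max(sum(A), sum(B)) = max(4, 25) = 25
Free float = ES(successor) - EF(current) = 25 - 25 = 0

0


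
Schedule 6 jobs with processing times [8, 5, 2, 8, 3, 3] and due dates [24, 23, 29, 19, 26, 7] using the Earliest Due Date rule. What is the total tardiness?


Sort by due date (EDD order): [(3, 7), (8, 19), (5, 23), (8, 24), (3, 26), (2, 29)]
Compute completion times and tardiness:
  Job 1: p=3, d=7, C=3, tardiness=max(0,3-7)=0
  Job 2: p=8, d=19, C=11, tardiness=max(0,11-19)=0
  Job 3: p=5, d=23, C=16, tardiness=max(0,16-23)=0
  Job 4: p=8, d=24, C=24, tardiness=max(0,24-24)=0
  Job 5: p=3, d=26, C=27, tardiness=max(0,27-26)=1
  Job 6: p=2, d=29, C=29, tardiness=max(0,29-29)=0
Total tardiness = 1

1


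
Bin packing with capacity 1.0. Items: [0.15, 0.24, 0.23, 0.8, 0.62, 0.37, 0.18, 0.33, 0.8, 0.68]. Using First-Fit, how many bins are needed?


Place items sequentially using First-Fit:
  Item 0.15 -> new Bin 1
  Item 0.24 -> Bin 1 (now 0.39)
  Item 0.23 -> Bin 1 (now 0.62)
  Item 0.8 -> new Bin 2
  Item 0.62 -> new Bin 3
  Item 0.37 -> Bin 1 (now 0.99)
  Item 0.18 -> Bin 2 (now 0.98)
  Item 0.33 -> Bin 3 (now 0.95)
  Item 0.8 -> new Bin 4
  Item 0.68 -> new Bin 5
Total bins used = 5

5


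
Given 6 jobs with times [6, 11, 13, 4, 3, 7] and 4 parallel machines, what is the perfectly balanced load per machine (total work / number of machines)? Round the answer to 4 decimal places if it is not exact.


Total processing time = 6 + 11 + 13 + 4 + 3 + 7 = 44
Number of machines = 4
Ideal balanced load = 44 / 4 = 11.0

11.0


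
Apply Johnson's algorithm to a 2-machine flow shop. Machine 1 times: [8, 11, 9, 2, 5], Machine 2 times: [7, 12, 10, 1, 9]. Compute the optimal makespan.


Apply Johnson's rule:
  Group 1 (a <= b): [(5, 5, 9), (3, 9, 10), (2, 11, 12)]
  Group 2 (a > b): [(1, 8, 7), (4, 2, 1)]
Optimal job order: [5, 3, 2, 1, 4]
Schedule:
  Job 5: M1 done at 5, M2 done at 14
  Job 3: M1 done at 14, M2 done at 24
  Job 2: M1 done at 25, M2 done at 37
  Job 1: M1 done at 33, M2 done at 44
  Job 4: M1 done at 35, M2 done at 45
Makespan = 45

45


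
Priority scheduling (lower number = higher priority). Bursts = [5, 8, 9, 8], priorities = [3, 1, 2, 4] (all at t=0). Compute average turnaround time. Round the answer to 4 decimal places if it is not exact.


Sort by priority (ascending = highest first):
Order: [(1, 8), (2, 9), (3, 5), (4, 8)]
Completion times:
  Priority 1, burst=8, C=8
  Priority 2, burst=9, C=17
  Priority 3, burst=5, C=22
  Priority 4, burst=8, C=30
Average turnaround = 77/4 = 19.25

19.25


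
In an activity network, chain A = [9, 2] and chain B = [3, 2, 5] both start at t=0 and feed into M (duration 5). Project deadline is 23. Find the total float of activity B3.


Forward pass: ES(B3) = sum of predecessors on chain B = 5
EF = ES + duration = 5 + 5 = 10
Backward pass: LF(M) = deadline = 23; LS(M) = 23 - 5 = 18
LF(B3) = LS(M) - sum(successors on chain B) = 18 - 0 = 18
LS = LF - duration = 18 - 5 = 13
Total float = LS - ES = 13 - 5 = 8

8


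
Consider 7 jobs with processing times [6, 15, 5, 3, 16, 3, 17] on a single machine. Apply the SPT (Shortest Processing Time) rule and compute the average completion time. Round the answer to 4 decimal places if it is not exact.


Sort jobs by processing time (SPT order): [3, 3, 5, 6, 15, 16, 17]
Compute completion times sequentially:
  Job 1: processing = 3, completes at 3
  Job 2: processing = 3, completes at 6
  Job 3: processing = 5, completes at 11
  Job 4: processing = 6, completes at 17
  Job 5: processing = 15, completes at 32
  Job 6: processing = 16, completes at 48
  Job 7: processing = 17, completes at 65
Sum of completion times = 182
Average completion time = 182/7 = 26.0

26.0


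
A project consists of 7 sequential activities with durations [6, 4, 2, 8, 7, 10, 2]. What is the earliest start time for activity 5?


Activity 5 starts after activities 1 through 4 complete.
Predecessor durations: [6, 4, 2, 8]
ES = 6 + 4 + 2 + 8 = 20

20


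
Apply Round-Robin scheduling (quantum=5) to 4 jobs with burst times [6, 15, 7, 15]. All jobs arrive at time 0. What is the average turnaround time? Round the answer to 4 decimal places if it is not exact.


Time quantum = 5
Execution trace:
  J1 runs 5 units, time = 5
  J2 runs 5 units, time = 10
  J3 runs 5 units, time = 15
  J4 runs 5 units, time = 20
  J1 runs 1 units, time = 21
  J2 runs 5 units, time = 26
  J3 runs 2 units, time = 28
  J4 runs 5 units, time = 33
  J2 runs 5 units, time = 38
  J4 runs 5 units, time = 43
Finish times: [21, 38, 28, 43]
Average turnaround = 130/4 = 32.5

32.5


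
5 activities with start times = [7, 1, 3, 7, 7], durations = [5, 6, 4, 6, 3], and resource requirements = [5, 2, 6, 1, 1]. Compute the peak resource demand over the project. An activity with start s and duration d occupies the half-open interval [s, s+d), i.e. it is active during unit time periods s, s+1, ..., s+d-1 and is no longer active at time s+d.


Each activity i is active on [start_i, start_i + duration_i).
Compute total resource usage per time slot:
  t=0: active resources = [], total = 0
  t=1: active resources = [2], total = 2
  t=2: active resources = [2], total = 2
  t=3: active resources = [2, 6], total = 8
  t=4: active resources = [2, 6], total = 8
  t=5: active resources = [2, 6], total = 8
  t=6: active resources = [2, 6], total = 8
  t=7: active resources = [5, 1, 1], total = 7
  t=8: active resources = [5, 1, 1], total = 7
  t=9: active resources = [5, 1, 1], total = 7
  t=10: active resources = [5, 1], total = 6
  t=11: active resources = [5, 1], total = 6
  t=12: active resources = [1], total = 1
Peak resource demand = 8

8


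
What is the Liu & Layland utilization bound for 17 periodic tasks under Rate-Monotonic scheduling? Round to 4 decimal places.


Compute 2^(1/17) = 1.0416160107
Subtract 1: 1.0416160107 - 1 = 0.0416160107
Multiply by n: 17 * 0.0416160107 = 0.7074721819
Round to 4 dp: 0.7075

0.7075


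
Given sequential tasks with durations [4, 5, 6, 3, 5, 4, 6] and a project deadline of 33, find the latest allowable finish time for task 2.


LF(activity 2) = deadline - sum of successor durations
Successors: activities 3 through 7 with durations [6, 3, 5, 4, 6]
Sum of successor durations = 24
LF = 33 - 24 = 9

9


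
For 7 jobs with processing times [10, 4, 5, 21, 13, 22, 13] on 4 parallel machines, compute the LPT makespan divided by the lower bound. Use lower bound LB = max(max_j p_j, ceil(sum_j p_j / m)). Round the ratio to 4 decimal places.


LPT order: [22, 21, 13, 13, 10, 5, 4]
Machine loads after assignment: [22, 21, 23, 22]
LPT makespan = 23
Lower bound = max(max_job, ceil(total/4)) = max(22, 22) = 22
Ratio = 23 / 22 = 1.0455

1.0455


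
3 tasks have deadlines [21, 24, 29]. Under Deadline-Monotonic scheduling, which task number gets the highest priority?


Sort tasks by relative deadline (ascending):
  Task 1: deadline = 21
  Task 2: deadline = 24
  Task 3: deadline = 29
Priority order (highest first): [1, 2, 3]
Highest priority task = 1

1


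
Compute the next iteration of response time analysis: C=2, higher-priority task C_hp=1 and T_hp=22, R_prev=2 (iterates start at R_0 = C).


R_next = C + ceil(R_prev / T_hp) * C_hp
ceil(2 / 22) = ceil(0.0909) = 1
Interference = 1 * 1 = 1
R_next = 2 + 1 = 3

3


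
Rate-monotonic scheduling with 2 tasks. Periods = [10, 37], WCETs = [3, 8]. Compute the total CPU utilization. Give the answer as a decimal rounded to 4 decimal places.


Compute individual utilizations (exact fractions):
  Task 1: C/T = 3/10 (approx. 0.3)
  Task 2: C/T = 8/37 (approx. 0.2162)
Total utilization U = 3/10 + 8/37 = 191/370
Rounded to 4 decimal places: U = 0.5162
RM (Liu & Layland) bound for 2 tasks = 0.828427; compare with U = 191/370 (approx. 0.516216)
U <= bound, so schedulable by RM sufficient condition.

0.5162


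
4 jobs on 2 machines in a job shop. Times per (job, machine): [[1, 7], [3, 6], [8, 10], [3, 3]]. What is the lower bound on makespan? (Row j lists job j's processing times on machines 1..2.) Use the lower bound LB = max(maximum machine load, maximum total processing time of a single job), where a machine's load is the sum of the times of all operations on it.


Machine loads:
  Machine 1: 1 + 3 + 8 + 3 = 15
  Machine 2: 7 + 6 + 10 + 3 = 26
Max machine load = 26
Job totals:
  Job 1: 8
  Job 2: 9
  Job 3: 18
  Job 4: 6
Max job total = 18
Lower bound = max(26, 18) = 26

26


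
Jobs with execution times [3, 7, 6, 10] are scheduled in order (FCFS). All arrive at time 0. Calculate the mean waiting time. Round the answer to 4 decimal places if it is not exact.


FCFS order (as given): [3, 7, 6, 10]
Waiting times:
  Job 1: wait = 0
  Job 2: wait = 3
  Job 3: wait = 10
  Job 4: wait = 16
Sum of waiting times = 29
Average waiting time = 29/4 = 7.25

7.25


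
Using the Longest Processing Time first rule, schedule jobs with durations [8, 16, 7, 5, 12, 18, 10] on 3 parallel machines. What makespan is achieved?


Sort jobs in decreasing order (LPT): [18, 16, 12, 10, 8, 7, 5]
Assign each job to the least loaded machine:
  Machine 1: jobs [18, 7], load = 25
  Machine 2: jobs [16, 8], load = 24
  Machine 3: jobs [12, 10, 5], load = 27
Makespan = max load = 27

27


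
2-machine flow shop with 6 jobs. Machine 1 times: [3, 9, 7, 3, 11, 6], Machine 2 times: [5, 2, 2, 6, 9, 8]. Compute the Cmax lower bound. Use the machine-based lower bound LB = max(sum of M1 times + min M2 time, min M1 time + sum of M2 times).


LB1 = sum(M1 times) + min(M2 times) = 39 + 2 = 41
LB2 = min(M1 times) + sum(M2 times) = 3 + 32 = 35
Lower bound = max(LB1, LB2) = max(41, 35) = 41

41


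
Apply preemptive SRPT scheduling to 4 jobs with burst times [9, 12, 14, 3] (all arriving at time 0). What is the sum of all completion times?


Since all jobs arrive at t=0, SRPT equals SPT ordering.
SPT order: [3, 9, 12, 14]
Completion times:
  Job 1: p=3, C=3
  Job 2: p=9, C=12
  Job 3: p=12, C=24
  Job 4: p=14, C=38
Total completion time = 3 + 12 + 24 + 38 = 77

77


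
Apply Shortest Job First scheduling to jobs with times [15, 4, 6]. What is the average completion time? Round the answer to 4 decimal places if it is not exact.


SJF order (ascending): [4, 6, 15]
Completion times:
  Job 1: burst=4, C=4
  Job 2: burst=6, C=10
  Job 3: burst=15, C=25
Average completion = 39/3 = 13.0

13.0


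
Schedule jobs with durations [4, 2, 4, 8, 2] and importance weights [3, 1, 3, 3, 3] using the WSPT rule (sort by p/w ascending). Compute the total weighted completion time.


Compute p/w ratios and sort ascending (WSPT): [(2, 3), (4, 3), (4, 3), (2, 1), (8, 3)]
Compute weighted completion times:
  Job (p=2,w=3): C=2, w*C=3*2=6
  Job (p=4,w=3): C=6, w*C=3*6=18
  Job (p=4,w=3): C=10, w*C=3*10=30
  Job (p=2,w=1): C=12, w*C=1*12=12
  Job (p=8,w=3): C=20, w*C=3*20=60
Total weighted completion time = 126

126


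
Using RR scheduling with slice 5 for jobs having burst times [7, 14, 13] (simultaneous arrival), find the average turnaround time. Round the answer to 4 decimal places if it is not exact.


Time quantum = 5
Execution trace:
  J1 runs 5 units, time = 5
  J2 runs 5 units, time = 10
  J3 runs 5 units, time = 15
  J1 runs 2 units, time = 17
  J2 runs 5 units, time = 22
  J3 runs 5 units, time = 27
  J2 runs 4 units, time = 31
  J3 runs 3 units, time = 34
Finish times: [17, 31, 34]
Average turnaround = 82/3 = 27.3333

27.3333


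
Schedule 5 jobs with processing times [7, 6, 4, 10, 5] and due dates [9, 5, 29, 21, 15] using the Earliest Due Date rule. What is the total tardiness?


Sort by due date (EDD order): [(6, 5), (7, 9), (5, 15), (10, 21), (4, 29)]
Compute completion times and tardiness:
  Job 1: p=6, d=5, C=6, tardiness=max(0,6-5)=1
  Job 2: p=7, d=9, C=13, tardiness=max(0,13-9)=4
  Job 3: p=5, d=15, C=18, tardiness=max(0,18-15)=3
  Job 4: p=10, d=21, C=28, tardiness=max(0,28-21)=7
  Job 5: p=4, d=29, C=32, tardiness=max(0,32-29)=3
Total tardiness = 18

18


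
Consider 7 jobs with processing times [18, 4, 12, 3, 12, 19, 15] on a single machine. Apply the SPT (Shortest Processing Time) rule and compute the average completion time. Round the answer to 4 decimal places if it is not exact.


Sort jobs by processing time (SPT order): [3, 4, 12, 12, 15, 18, 19]
Compute completion times sequentially:
  Job 1: processing = 3, completes at 3
  Job 2: processing = 4, completes at 7
  Job 3: processing = 12, completes at 19
  Job 4: processing = 12, completes at 31
  Job 5: processing = 15, completes at 46
  Job 6: processing = 18, completes at 64
  Job 7: processing = 19, completes at 83
Sum of completion times = 253
Average completion time = 253/7 = 36.1429

36.1429


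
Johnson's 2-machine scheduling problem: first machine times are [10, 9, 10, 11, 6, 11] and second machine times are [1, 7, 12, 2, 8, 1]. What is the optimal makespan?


Apply Johnson's rule:
  Group 1 (a <= b): [(5, 6, 8), (3, 10, 12)]
  Group 2 (a > b): [(2, 9, 7), (4, 11, 2), (1, 10, 1), (6, 11, 1)]
Optimal job order: [5, 3, 2, 4, 1, 6]
Schedule:
  Job 5: M1 done at 6, M2 done at 14
  Job 3: M1 done at 16, M2 done at 28
  Job 2: M1 done at 25, M2 done at 35
  Job 4: M1 done at 36, M2 done at 38
  Job 1: M1 done at 46, M2 done at 47
  Job 6: M1 done at 57, M2 done at 58
Makespan = 58

58


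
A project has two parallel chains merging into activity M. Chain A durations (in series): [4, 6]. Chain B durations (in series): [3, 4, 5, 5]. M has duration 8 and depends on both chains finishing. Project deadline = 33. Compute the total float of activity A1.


Forward pass: ES(A1) = sum of predecessors on chain A = 0
EF = ES + duration = 0 + 4 = 4
Backward pass: LF(M) = deadline = 33; LS(M) = 33 - 8 = 25
LF(A1) = LS(M) - sum(successors on chain A) = 25 - 6 = 19
LS = LF - duration = 19 - 4 = 15
Total float = LS - ES = 15 - 0 = 15

15


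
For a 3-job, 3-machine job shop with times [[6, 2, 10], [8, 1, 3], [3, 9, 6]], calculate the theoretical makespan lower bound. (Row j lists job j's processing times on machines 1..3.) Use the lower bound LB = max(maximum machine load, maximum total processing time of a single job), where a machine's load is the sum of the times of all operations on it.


Machine loads:
  Machine 1: 6 + 8 + 3 = 17
  Machine 2: 2 + 1 + 9 = 12
  Machine 3: 10 + 3 + 6 = 19
Max machine load = 19
Job totals:
  Job 1: 18
  Job 2: 12
  Job 3: 18
Max job total = 18
Lower bound = max(19, 18) = 19

19


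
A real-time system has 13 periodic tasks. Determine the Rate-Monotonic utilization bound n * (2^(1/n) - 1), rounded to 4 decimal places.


Compute 2^(1/13) = 1.0547660765
Subtract 1: 1.0547660765 - 1 = 0.0547660765
Multiply by n: 13 * 0.0547660765 = 0.7119589945
Round to 4 dp: 0.7120

0.7120


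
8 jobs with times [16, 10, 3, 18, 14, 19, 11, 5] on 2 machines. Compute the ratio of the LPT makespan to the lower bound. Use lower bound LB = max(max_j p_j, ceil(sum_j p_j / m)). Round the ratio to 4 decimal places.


LPT order: [19, 18, 16, 14, 11, 10, 5, 3]
Machine loads after assignment: [49, 47]
LPT makespan = 49
Lower bound = max(max_job, ceil(total/2)) = max(19, 48) = 48
Ratio = 49 / 48 = 1.0208

1.0208


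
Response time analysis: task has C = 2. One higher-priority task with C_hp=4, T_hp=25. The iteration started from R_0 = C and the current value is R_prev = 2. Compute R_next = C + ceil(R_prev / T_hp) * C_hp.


R_next = C + ceil(R_prev / T_hp) * C_hp
ceil(2 / 25) = ceil(0.08) = 1
Interference = 1 * 4 = 4
R_next = 2 + 4 = 6

6


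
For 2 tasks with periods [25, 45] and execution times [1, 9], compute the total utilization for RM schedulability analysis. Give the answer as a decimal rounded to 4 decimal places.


Compute individual utilizations (exact fractions):
  Task 1: C/T = 1/25 (approx. 0.04)
  Task 2: C/T = 9/45 = 1/5 (approx. 0.2)
Total utilization U = 1/25 + 1/5 = 6/25
Rounded to 4 decimal places: U = 0.2400
RM (Liu & Layland) bound for 2 tasks = 0.828427; compare with U = 6/25 (approx. 0.240000)
U <= bound, so schedulable by RM sufficient condition.

0.2400


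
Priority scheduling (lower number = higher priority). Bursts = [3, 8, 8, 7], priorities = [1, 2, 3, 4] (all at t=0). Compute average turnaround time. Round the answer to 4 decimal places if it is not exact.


Sort by priority (ascending = highest first):
Order: [(1, 3), (2, 8), (3, 8), (4, 7)]
Completion times:
  Priority 1, burst=3, C=3
  Priority 2, burst=8, C=11
  Priority 3, burst=8, C=19
  Priority 4, burst=7, C=26
Average turnaround = 59/4 = 14.75

14.75


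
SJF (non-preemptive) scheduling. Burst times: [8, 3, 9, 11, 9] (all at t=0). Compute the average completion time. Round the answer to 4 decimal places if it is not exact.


SJF order (ascending): [3, 8, 9, 9, 11]
Completion times:
  Job 1: burst=3, C=3
  Job 2: burst=8, C=11
  Job 3: burst=9, C=20
  Job 4: burst=9, C=29
  Job 5: burst=11, C=40
Average completion = 103/5 = 20.6

20.6


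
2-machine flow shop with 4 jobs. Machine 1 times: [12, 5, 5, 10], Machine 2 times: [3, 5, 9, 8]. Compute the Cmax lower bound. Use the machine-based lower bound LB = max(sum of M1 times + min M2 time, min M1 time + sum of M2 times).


LB1 = sum(M1 times) + min(M2 times) = 32 + 3 = 35
LB2 = min(M1 times) + sum(M2 times) = 5 + 25 = 30
Lower bound = max(LB1, LB2) = max(35, 30) = 35

35


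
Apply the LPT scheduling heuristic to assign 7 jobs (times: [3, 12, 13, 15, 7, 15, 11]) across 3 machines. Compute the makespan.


Sort jobs in decreasing order (LPT): [15, 15, 13, 12, 11, 7, 3]
Assign each job to the least loaded machine:
  Machine 1: jobs [15, 11], load = 26
  Machine 2: jobs [15, 7, 3], load = 25
  Machine 3: jobs [13, 12], load = 25
Makespan = max load = 26

26


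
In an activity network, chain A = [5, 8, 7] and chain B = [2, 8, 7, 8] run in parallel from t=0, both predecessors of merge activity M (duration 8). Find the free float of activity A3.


ES(A3) = sum of predecessors on chain A = 13
EF(A3) = ES + duration = 13 + 7 = 20
Successor of A3 is M. ES(M) = max(sum(A), sum(B)) = max(20, 25) = 25
Free float = ES(successor) - EF(current) = 25 - 20 = 5

5


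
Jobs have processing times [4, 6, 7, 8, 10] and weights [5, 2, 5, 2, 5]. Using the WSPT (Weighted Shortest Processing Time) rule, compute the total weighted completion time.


Compute p/w ratios and sort ascending (WSPT): [(4, 5), (7, 5), (10, 5), (6, 2), (8, 2)]
Compute weighted completion times:
  Job (p=4,w=5): C=4, w*C=5*4=20
  Job (p=7,w=5): C=11, w*C=5*11=55
  Job (p=10,w=5): C=21, w*C=5*21=105
  Job (p=6,w=2): C=27, w*C=2*27=54
  Job (p=8,w=2): C=35, w*C=2*35=70
Total weighted completion time = 304

304


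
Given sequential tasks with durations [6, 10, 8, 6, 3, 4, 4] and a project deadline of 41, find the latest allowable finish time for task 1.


LF(activity 1) = deadline - sum of successor durations
Successors: activities 2 through 7 with durations [10, 8, 6, 3, 4, 4]
Sum of successor durations = 35
LF = 41 - 35 = 6

6


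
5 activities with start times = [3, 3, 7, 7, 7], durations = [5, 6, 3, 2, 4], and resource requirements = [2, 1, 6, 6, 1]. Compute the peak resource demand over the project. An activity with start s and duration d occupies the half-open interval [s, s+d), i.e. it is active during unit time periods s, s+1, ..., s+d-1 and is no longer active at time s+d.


Each activity i is active on [start_i, start_i + duration_i).
Compute total resource usage per time slot:
  t=0: active resources = [], total = 0
  t=1: active resources = [], total = 0
  t=2: active resources = [], total = 0
  t=3: active resources = [2, 1], total = 3
  t=4: active resources = [2, 1], total = 3
  t=5: active resources = [2, 1], total = 3
  t=6: active resources = [2, 1], total = 3
  t=7: active resources = [2, 1, 6, 6, 1], total = 16
  t=8: active resources = [1, 6, 6, 1], total = 14
  t=9: active resources = [6, 1], total = 7
  t=10: active resources = [1], total = 1
Peak resource demand = 16

16


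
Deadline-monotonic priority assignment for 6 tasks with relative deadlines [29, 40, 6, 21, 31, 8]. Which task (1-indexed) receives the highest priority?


Sort tasks by relative deadline (ascending):
  Task 3: deadline = 6
  Task 6: deadline = 8
  Task 4: deadline = 21
  Task 1: deadline = 29
  Task 5: deadline = 31
  Task 2: deadline = 40
Priority order (highest first): [3, 6, 4, 1, 5, 2]
Highest priority task = 3

3


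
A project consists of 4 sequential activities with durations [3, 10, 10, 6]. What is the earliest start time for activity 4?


Activity 4 starts after activities 1 through 3 complete.
Predecessor durations: [3, 10, 10]
ES = 3 + 10 + 10 = 23

23


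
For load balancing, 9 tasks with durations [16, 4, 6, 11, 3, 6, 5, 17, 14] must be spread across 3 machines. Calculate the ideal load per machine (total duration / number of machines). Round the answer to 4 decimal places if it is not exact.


Total processing time = 16 + 4 + 6 + 11 + 3 + 6 + 5 + 17 + 14 = 82
Number of machines = 3
Ideal balanced load = 82 / 3 = 27.3333

27.3333


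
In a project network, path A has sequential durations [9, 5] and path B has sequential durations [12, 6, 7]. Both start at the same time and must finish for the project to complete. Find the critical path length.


Path A total = 9 + 5 = 14
Path B total = 12 + 6 + 7 = 25
Critical path = longest path = max(14, 25) = 25

25


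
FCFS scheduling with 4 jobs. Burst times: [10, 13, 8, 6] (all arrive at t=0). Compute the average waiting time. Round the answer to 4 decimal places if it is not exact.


FCFS order (as given): [10, 13, 8, 6]
Waiting times:
  Job 1: wait = 0
  Job 2: wait = 10
  Job 3: wait = 23
  Job 4: wait = 31
Sum of waiting times = 64
Average waiting time = 64/4 = 16.0

16.0


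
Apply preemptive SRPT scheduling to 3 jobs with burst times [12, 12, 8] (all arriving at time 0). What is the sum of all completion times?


Since all jobs arrive at t=0, SRPT equals SPT ordering.
SPT order: [8, 12, 12]
Completion times:
  Job 1: p=8, C=8
  Job 2: p=12, C=20
  Job 3: p=12, C=32
Total completion time = 8 + 20 + 32 = 60

60


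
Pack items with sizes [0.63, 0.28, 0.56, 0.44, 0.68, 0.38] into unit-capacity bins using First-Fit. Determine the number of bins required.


Place items sequentially using First-Fit:
  Item 0.63 -> new Bin 1
  Item 0.28 -> Bin 1 (now 0.91)
  Item 0.56 -> new Bin 2
  Item 0.44 -> Bin 2 (now 1.0)
  Item 0.68 -> new Bin 3
  Item 0.38 -> new Bin 4
Total bins used = 4

4


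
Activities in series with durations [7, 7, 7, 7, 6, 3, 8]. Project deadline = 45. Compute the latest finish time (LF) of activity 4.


LF(activity 4) = deadline - sum of successor durations
Successors: activities 5 through 7 with durations [6, 3, 8]
Sum of successor durations = 17
LF = 45 - 17 = 28

28


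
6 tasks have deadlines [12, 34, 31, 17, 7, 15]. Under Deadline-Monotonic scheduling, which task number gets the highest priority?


Sort tasks by relative deadline (ascending):
  Task 5: deadline = 7
  Task 1: deadline = 12
  Task 6: deadline = 15
  Task 4: deadline = 17
  Task 3: deadline = 31
  Task 2: deadline = 34
Priority order (highest first): [5, 1, 6, 4, 3, 2]
Highest priority task = 5

5


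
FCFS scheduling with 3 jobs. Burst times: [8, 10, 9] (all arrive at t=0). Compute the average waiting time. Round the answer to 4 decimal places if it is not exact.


FCFS order (as given): [8, 10, 9]
Waiting times:
  Job 1: wait = 0
  Job 2: wait = 8
  Job 3: wait = 18
Sum of waiting times = 26
Average waiting time = 26/3 = 8.6667

8.6667


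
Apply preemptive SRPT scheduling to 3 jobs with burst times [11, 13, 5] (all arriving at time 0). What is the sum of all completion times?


Since all jobs arrive at t=0, SRPT equals SPT ordering.
SPT order: [5, 11, 13]
Completion times:
  Job 1: p=5, C=5
  Job 2: p=11, C=16
  Job 3: p=13, C=29
Total completion time = 5 + 16 + 29 = 50

50


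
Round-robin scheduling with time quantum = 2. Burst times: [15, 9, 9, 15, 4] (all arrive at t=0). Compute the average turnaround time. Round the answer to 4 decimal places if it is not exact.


Time quantum = 2
Execution trace:
  J1 runs 2 units, time = 2
  J2 runs 2 units, time = 4
  J3 runs 2 units, time = 6
  J4 runs 2 units, time = 8
  J5 runs 2 units, time = 10
  J1 runs 2 units, time = 12
  J2 runs 2 units, time = 14
  J3 runs 2 units, time = 16
  J4 runs 2 units, time = 18
  J5 runs 2 units, time = 20
  J1 runs 2 units, time = 22
  J2 runs 2 units, time = 24
  J3 runs 2 units, time = 26
  J4 runs 2 units, time = 28
  J1 runs 2 units, time = 30
  J2 runs 2 units, time = 32
  J3 runs 2 units, time = 34
  J4 runs 2 units, time = 36
  J1 runs 2 units, time = 38
  J2 runs 1 units, time = 39
  J3 runs 1 units, time = 40
  J4 runs 2 units, time = 42
  J1 runs 2 units, time = 44
  J4 runs 2 units, time = 46
  J1 runs 2 units, time = 48
  J4 runs 2 units, time = 50
  J1 runs 1 units, time = 51
  J4 runs 1 units, time = 52
Finish times: [51, 39, 40, 52, 20]
Average turnaround = 202/5 = 40.4

40.4


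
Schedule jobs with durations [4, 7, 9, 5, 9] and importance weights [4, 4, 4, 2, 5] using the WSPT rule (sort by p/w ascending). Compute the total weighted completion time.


Compute p/w ratios and sort ascending (WSPT): [(4, 4), (7, 4), (9, 5), (9, 4), (5, 2)]
Compute weighted completion times:
  Job (p=4,w=4): C=4, w*C=4*4=16
  Job (p=7,w=4): C=11, w*C=4*11=44
  Job (p=9,w=5): C=20, w*C=5*20=100
  Job (p=9,w=4): C=29, w*C=4*29=116
  Job (p=5,w=2): C=34, w*C=2*34=68
Total weighted completion time = 344

344


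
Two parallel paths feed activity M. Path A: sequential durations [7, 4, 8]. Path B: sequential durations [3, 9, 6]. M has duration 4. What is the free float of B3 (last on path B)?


ES(B3) = sum of predecessors on chain B = 12
EF(B3) = ES + duration = 12 + 6 = 18
Successor of B3 is M. ES(M) = max(sum(A), sum(B)) = max(19, 18) = 19
Free float = ES(successor) - EF(current) = 19 - 18 = 1

1


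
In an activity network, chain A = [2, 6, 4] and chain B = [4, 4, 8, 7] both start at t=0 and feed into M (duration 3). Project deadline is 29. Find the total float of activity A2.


Forward pass: ES(A2) = sum of predecessors on chain A = 2
EF = ES + duration = 2 + 6 = 8
Backward pass: LF(M) = deadline = 29; LS(M) = 29 - 3 = 26
LF(A2) = LS(M) - sum(successors on chain A) = 26 - 4 = 22
LS = LF - duration = 22 - 6 = 16
Total float = LS - ES = 16 - 2 = 14

14


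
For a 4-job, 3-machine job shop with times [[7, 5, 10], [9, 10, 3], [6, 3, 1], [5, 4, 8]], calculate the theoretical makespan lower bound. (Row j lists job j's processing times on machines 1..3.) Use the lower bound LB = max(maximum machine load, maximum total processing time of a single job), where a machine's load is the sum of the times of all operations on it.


Machine loads:
  Machine 1: 7 + 9 + 6 + 5 = 27
  Machine 2: 5 + 10 + 3 + 4 = 22
  Machine 3: 10 + 3 + 1 + 8 = 22
Max machine load = 27
Job totals:
  Job 1: 22
  Job 2: 22
  Job 3: 10
  Job 4: 17
Max job total = 22
Lower bound = max(27, 22) = 27

27


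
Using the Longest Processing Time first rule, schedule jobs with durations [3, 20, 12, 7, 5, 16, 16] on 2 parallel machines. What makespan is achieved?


Sort jobs in decreasing order (LPT): [20, 16, 16, 12, 7, 5, 3]
Assign each job to the least loaded machine:
  Machine 1: jobs [20, 12, 7], load = 39
  Machine 2: jobs [16, 16, 5, 3], load = 40
Makespan = max load = 40

40


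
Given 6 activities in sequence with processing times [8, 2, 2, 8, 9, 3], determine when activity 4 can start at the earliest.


Activity 4 starts after activities 1 through 3 complete.
Predecessor durations: [8, 2, 2]
ES = 8 + 2 + 2 = 12

12


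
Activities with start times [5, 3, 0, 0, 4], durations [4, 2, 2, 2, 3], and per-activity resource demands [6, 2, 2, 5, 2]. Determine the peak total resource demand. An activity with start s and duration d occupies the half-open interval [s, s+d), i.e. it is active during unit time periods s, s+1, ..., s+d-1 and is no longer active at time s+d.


Each activity i is active on [start_i, start_i + duration_i).
Compute total resource usage per time slot:
  t=0: active resources = [2, 5], total = 7
  t=1: active resources = [2, 5], total = 7
  t=2: active resources = [], total = 0
  t=3: active resources = [2], total = 2
  t=4: active resources = [2, 2], total = 4
  t=5: active resources = [6, 2], total = 8
  t=6: active resources = [6, 2], total = 8
  t=7: active resources = [6], total = 6
  t=8: active resources = [6], total = 6
Peak resource demand = 8

8


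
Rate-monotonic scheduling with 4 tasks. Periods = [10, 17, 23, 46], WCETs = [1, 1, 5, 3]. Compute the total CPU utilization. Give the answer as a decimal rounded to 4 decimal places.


Compute individual utilizations (exact fractions):
  Task 1: C/T = 1/10 (approx. 0.1)
  Task 2: C/T = 1/17 (approx. 0.0588)
  Task 3: C/T = 5/23 (approx. 0.2174)
  Task 4: C/T = 3/46 (approx. 0.0652)
Total utilization U = 1/10 + 1/17 + 5/23 + 3/46 = 863/1955
Rounded to 4 decimal places: U = 0.4414
RM (Liu & Layland) bound for 4 tasks = 0.756828; compare with U = 863/1955 (approx. 0.441432)
U <= bound, so schedulable by RM sufficient condition.

0.4414
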